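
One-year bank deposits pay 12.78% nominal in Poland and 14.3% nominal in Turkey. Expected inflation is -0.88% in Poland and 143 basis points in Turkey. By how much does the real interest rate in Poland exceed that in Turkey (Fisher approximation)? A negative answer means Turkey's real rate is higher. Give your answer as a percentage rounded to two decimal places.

0.79%

Poland: 12.78% − (-0.88%) = 13.660%
Turkey: 14.3% − 1.43% = 12.870%
Differential = 0.790% → 0.79%.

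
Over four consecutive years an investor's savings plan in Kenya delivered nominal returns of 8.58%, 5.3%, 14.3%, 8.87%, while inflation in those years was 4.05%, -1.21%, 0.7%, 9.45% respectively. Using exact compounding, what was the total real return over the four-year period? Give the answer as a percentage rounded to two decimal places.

25.58%

Nominal growth factor = 1.0858 × 1.0530 × 1.1430 × 1.0887 = 1.422763
Price-level growth factor = 1.0405 × 0.9879 × 1.0070 × 1.0945 = 1.132923
Real growth factor = 1.422763 / 1.132923 = 1.255834
Total real return = 1.255834 − 1 → 25.58%.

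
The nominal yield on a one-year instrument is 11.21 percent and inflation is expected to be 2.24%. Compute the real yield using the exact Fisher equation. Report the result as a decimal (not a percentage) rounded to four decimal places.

By the Fisher relation, 1 + r = (1 + i)/(1 + π).
1 + r = 1.11210 / 1.02240 = 1.087735
r = 1.087735 − 1 = 8.7735%, i.e. 0.0877.

0.0877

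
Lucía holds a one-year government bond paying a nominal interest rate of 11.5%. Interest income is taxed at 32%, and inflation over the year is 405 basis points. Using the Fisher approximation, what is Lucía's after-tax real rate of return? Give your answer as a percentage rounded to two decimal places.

After-tax nominal return = 11.5% × (1 − 0.32) = 7.8200%.
r ≈ 7.8200% − 4.05% → 3.77%.

3.77%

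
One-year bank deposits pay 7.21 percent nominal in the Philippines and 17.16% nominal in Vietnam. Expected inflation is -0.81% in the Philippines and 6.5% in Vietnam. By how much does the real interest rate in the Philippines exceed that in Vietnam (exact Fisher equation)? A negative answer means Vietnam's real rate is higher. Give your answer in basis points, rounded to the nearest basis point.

The Philippines: (1 + 0.0721)/(1 − 0.0081) − 1 = 8.0855%
Vietnam: (1 + 0.1716)/(1 + 0.0650) − 1 = 10.0094%
Differential = 8.0855% − 10.0094% = -1.9239% → -192 basis points.

-192 basis points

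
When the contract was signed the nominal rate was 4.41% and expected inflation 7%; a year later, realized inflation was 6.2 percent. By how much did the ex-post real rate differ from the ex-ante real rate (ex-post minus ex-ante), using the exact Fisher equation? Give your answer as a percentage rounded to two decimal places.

Ex-ante: (1 + 0.0441)/(1 + 0.0700) − 1 = -2.4206%
Ex-post: (1 + 0.0441)/(1 + 0.0620) − 1 = -1.6855%
Difference (ex-post − ex-ante) = 0.7351% → 0.74%.

0.74%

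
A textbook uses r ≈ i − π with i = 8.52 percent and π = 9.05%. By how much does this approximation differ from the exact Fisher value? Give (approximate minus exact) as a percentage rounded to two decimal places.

Approximate: r ≈ 8.520% − 9.050% = -0.5300%
Exact: (1 + 0.0852)/(1 + 0.0905) − 1 = -0.4860%
Error = -0.5300% − (-0.4860%) = -0.0440% → -0.04%.

-0.04%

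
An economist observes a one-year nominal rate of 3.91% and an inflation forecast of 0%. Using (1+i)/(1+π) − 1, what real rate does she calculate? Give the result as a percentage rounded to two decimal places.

3.91%

By the Fisher identity, 1 + r = (1 + i)/(1 + π).
1 + r = 1.03910 / 1.00000 = 1.039100
r = 1.039100 − 1 = 3.9100%, i.e. 3.91%.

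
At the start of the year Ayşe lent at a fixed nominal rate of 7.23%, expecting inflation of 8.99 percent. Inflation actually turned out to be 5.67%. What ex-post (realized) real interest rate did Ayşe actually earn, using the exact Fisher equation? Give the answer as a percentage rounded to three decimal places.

Ex-post: (1 + 0.0723)/(1 + 0.0567) − 1 = 1.4763%
So the realized real rate is 1.476%.

1.476%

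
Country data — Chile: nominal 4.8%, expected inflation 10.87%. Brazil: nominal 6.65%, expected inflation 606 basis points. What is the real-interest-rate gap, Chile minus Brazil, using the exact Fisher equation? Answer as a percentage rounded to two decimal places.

-6.03%

Chile: (1 + 0.0480)/(1 + 0.1087) − 1 = -5.4749%
Brazil: (1 + 0.0665)/(1 + 0.0606) − 1 = 0.5563%
Differential = -5.4749% − 0.5563% = -6.0312% → -6.03%.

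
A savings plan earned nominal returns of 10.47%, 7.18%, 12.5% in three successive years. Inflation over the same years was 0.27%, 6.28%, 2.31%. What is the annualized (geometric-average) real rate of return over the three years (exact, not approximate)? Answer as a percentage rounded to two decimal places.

Compound the nominal returns: 1.1047 × 1.0718 × 1.1250 = 1.33201964.
Compound inflation: 1.0027 × 1.0628 × 1.0231 = 1.09028653.
Deflate: 1.33201964 / 1.09028653 = 1.22171522.
Annualized real rate = 1.22171522^(1/3) − 1 = 6.9030% → 6.90%.

6.90%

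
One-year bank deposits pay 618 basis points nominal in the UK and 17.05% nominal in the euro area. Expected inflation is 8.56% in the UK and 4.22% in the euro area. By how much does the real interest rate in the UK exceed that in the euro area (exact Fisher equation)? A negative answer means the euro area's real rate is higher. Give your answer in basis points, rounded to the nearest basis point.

The UK: (1 + 0.0618)/(1 + 0.0856) − 1 = -2.1923%
The euro area: (1 + 0.1705)/(1 + 0.0422) − 1 = 12.3105%
Differential = -2.1923% − 12.3105% = -14.5028% → -1450 basis points.

-1450 basis points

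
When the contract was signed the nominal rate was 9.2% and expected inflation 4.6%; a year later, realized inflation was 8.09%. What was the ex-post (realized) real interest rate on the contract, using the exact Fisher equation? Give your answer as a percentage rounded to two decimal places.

Ex-post: (1 + 0.0920)/(1 + 0.0809) − 1 = 1.0269%
So the realized real rate is 1.03%.

1.03%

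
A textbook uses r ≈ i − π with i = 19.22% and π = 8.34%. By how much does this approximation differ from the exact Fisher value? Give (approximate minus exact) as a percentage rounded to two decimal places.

0.84%

Approximate: r ≈ 19.220% − 8.340% = 10.8800%
Exact: (1 + 0.1922)/(1 + 0.0834) − 1 = 10.0425%
Error = 10.8800% − 10.0425% = 0.8375% → 0.84%.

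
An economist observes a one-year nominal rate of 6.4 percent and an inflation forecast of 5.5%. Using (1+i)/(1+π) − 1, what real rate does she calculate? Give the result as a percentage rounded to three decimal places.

0.853%

By the Fisher identity, 1 + r = (1 + i)/(1 + π).
1 + r = 1.06400 / 1.05500 = 1.008531
r = 1.008531 − 1 = 0.8531%, i.e. 0.853%.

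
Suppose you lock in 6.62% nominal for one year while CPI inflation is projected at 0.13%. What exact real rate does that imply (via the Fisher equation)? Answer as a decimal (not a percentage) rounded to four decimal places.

0.0648

By the Fisher equation, 1 + r = (1 + i)/(1 + π).
1 + r = 1.06620 / 1.00130 = 1.064816
r = 1.064816 − 1 = 6.4816%, i.e. 0.0648.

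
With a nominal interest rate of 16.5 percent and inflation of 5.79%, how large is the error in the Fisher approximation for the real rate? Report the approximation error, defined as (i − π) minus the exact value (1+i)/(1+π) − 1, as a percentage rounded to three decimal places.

Approximate: r ≈ 16.500% − 5.790% = 10.7100%
Exact: (1 + 0.1650)/(1 + 0.0579) − 1 = 10.1238%
Error = 10.7100% − 10.1238% = 0.5862% → 0.586%.

0.586%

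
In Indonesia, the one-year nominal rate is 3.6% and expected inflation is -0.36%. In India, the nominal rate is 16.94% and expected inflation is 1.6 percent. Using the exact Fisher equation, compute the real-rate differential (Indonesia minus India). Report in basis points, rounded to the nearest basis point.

Indonesia: (1 + 0.0360)/(1 − 0.0036) − 1 = 3.9743%
India: (1 + 0.1694)/(1 + 0.0160) − 1 = 15.0984%
Differential = 3.9743% − 15.0984% = -11.1241% → -1112 basis points.

-1112 basis points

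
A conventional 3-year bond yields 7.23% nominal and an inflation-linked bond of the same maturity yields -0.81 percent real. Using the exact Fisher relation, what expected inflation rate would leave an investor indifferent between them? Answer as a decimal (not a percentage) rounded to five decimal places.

(1 + π) = (1 + i)/(1 + r) = 1.07230 / 0.99190 = 1.081057
Break-even inflation = 1.081057 − 1 → 0.08106.

0.08106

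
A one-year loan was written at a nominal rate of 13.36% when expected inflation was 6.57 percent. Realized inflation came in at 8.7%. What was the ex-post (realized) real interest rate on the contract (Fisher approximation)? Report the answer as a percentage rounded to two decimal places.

4.66%

Ex-post: 13.36% − 8.7% = 4.660%
So the realized real rate is 4.66%.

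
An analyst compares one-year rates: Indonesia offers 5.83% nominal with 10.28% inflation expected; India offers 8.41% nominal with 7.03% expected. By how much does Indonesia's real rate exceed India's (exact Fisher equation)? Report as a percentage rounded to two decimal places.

-5.32%

Indonesia: (1 + 0.0583)/(1 + 0.1028) − 1 = -4.0352%
India: (1 + 0.0841)/(1 + 0.0703) − 1 = 1.2894%
Differential = -4.0352% − 1.2894% = -5.3245% → -5.32%.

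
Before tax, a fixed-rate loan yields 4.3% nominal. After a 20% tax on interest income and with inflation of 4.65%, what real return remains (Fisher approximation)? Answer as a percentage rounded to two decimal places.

After-tax nominal return = 4.3% × (1 − 0.2) = 3.4400%.
r ≈ 3.4400% − 4.65% → -1.21%.

-1.21%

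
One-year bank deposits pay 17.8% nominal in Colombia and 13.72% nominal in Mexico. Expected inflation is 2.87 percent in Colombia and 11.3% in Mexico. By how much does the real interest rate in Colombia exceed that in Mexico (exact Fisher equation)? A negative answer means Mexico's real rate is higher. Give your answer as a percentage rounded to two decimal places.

12.34%

Colombia: (1 + 0.1780)/(1 + 0.0287) − 1 = 14.5135%
Mexico: (1 + 0.1372)/(1 + 0.1130) − 1 = 2.1743%
Differential = 14.5135% − 2.1743% = 12.3392% → 12.34%.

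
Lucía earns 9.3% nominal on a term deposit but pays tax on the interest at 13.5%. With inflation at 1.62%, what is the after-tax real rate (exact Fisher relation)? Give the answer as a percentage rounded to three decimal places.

After-tax nominal return = 9.3% × (1 − 0.135) = 8.0445%.
1 + r = 1.080445 / 1.01620 = 1.063221
After-tax real rate = 1.063221 − 1 → 6.322%.

6.322%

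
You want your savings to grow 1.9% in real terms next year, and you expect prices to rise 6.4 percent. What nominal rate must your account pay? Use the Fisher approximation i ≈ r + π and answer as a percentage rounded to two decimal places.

i ≈ r + π = 1.9% + 6.4% = 8.30%.

8.30%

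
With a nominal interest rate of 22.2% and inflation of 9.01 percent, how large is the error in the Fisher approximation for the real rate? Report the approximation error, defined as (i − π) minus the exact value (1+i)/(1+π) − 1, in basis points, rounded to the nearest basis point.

Approximate: r ≈ 22.200% − 9.010% = 13.1900%
Exact: (1 + 0.2220)/(1 + 0.0901) − 1 = 12.0998%
Error = 13.1900% − 12.0998% = 1.0902% → 109 basis points.

109 basis points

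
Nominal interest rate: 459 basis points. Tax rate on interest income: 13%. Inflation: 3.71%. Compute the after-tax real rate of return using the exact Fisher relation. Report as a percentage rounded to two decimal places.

After-tax nominal return = 4.59% × (1 − 0.13) = 3.9933%.
1 + r = 1.039933 / 1.03710 = 1.002732
After-tax real rate = 1.002732 − 1 → 0.27%.

0.27%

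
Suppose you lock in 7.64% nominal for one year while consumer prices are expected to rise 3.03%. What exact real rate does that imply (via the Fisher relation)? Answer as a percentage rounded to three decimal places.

By the Fisher relation, 1 + r = (1 + i)/(1 + π).
1 + r = 1.07640 / 1.03030 = 1.044744
r = 1.044744 − 1 = 4.4744%, i.e. 4.474%.

4.474%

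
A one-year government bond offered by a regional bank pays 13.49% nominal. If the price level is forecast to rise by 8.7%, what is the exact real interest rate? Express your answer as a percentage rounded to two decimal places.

4.41%

By the Fisher identity, 1 + r = (1 + i)/(1 + π).
1 + r = 1.13490 / 1.08700 = 1.044066
r = 1.044066 − 1 = 4.4066%, i.e. 4.41%.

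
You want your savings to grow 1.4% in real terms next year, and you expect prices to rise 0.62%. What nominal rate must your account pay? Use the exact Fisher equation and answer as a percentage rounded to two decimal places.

2.03%

(1 + i) = (1 + r)(1 + π) = 1.01400 × 1.00620 = 1.0202868
i = 1.0202868 − 1, so the required nominal rate is 2.03%.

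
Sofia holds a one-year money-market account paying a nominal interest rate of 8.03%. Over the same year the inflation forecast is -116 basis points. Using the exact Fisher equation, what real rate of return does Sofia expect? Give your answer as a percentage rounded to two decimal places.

9.30%

1 + r = 1.08030 / 0.98840 = 1.092979
r = 1.092979 − 1 = 9.2979%, i.e. 9.30%.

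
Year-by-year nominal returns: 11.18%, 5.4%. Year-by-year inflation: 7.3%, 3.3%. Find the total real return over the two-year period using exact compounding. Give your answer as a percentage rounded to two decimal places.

Nominal growth factor = 1.1118 × 1.0540 = 1.171837
Price-level growth factor = 1.0730 × 1.0330 = 1.108409
Real growth factor = 1.171837 / 1.108409 = 1.057225
Total real return = 1.057225 − 1 → 5.72%.

5.72%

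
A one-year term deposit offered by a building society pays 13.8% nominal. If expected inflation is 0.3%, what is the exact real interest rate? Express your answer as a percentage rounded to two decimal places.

13.46%

1 + r = 1.13800 / 1.00300 = 1.134596
r = 1.134596 − 1 = 13.4596%, i.e. 13.46%.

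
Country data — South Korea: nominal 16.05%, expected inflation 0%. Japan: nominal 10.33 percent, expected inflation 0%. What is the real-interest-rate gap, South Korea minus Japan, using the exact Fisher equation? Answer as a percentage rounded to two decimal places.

5.72%

South Korea: (1 + 0.1605)/(1 + 0.0000) − 1 = 16.0500%
Japan: (1 + 0.1033)/(1 + 0.0000) − 1 = 10.3300%
Differential = 16.0500% − 10.3300% = 5.7200% → 5.72%.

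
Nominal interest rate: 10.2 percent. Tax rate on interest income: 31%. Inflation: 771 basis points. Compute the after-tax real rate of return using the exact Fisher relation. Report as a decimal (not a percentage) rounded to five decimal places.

-0.00624

After-tax nominal return = 10.2% × (1 − 0.31) = 7.0380%.
1 + r = 1.07038 / 1.07710 = 0.993761
After-tax real rate = 0.993761 − 1 → -0.00624.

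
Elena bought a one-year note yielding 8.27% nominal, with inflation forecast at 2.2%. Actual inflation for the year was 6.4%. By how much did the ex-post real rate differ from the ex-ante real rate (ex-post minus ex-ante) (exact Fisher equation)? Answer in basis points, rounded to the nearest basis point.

Ex-ante: (1 + 0.0827)/(1 + 0.0220) − 1 = 5.9393%
Ex-post: (1 + 0.0827)/(1 + 0.0640) − 1 = 1.7575%
Difference (ex-post − ex-ante) = -4.1818% → -418 basis points.

-418 basis points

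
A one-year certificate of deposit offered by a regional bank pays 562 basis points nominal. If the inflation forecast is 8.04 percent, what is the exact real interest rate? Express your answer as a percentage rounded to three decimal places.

By the Fisher relation, 1 + r = (1 + i)/(1 + π).
1 + r = 1.05620 / 1.08040 = 0.977601
r = 0.977601 − 1 = -2.2399%, i.e. -2.240%.

-2.240%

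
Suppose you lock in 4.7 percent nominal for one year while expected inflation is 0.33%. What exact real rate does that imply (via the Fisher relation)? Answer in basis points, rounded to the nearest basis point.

1 + r = 1.04700 / 1.00330 = 1.043556
r = 1.043556 − 1 = 4.3556%, i.e. 436 basis points.

436 basis points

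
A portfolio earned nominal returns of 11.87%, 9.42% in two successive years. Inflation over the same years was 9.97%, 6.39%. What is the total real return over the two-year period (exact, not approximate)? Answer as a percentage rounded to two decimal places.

4.62%

Compound the nominal returns: 1.1187 × 1.0942 = 1.2240815.
Compound inflation: 1.0997 × 1.0639 = 1.1699708.
Deflate: 1.2240815 / 1.1699708 = 1.0462496.
Total real return = 1.0462496 − 1 → 4.62%.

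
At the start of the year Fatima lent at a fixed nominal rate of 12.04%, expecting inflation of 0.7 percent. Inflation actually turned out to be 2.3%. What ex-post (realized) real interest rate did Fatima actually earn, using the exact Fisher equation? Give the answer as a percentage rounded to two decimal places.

Ex-post: (1 + 0.1204)/(1 + 0.0230) − 1 = 9.5210%
So the realized real rate is 9.52%.

9.52%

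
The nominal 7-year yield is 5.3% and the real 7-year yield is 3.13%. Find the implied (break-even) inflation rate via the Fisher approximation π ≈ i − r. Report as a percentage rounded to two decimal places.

2.17%

π ≈ i − r = 5.3% − 3.13% → 2.17%.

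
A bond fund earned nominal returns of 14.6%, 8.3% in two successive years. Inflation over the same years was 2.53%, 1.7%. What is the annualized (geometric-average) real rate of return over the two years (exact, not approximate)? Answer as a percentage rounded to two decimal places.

9.10%

Nominal growth factor = 1.1460 × 1.0830 = 1.24111800
Price-level growth factor = 1.0253 × 1.0170 = 1.04273010
Real growth factor = 1.24111800 / 1.04273010 = 1.19025815
Annualized real rate = 1.19025815^(1/2) − 1 = 9.0990% → 9.10%.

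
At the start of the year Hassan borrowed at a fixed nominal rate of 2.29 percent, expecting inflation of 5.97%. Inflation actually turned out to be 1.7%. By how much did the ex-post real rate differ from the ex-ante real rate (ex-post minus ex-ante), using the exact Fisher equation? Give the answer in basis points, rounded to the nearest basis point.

Ex-ante: (1 + 0.0229)/(1 + 0.0597) − 1 = -3.4727%
Ex-post: (1 + 0.0229)/(1 + 0.0170) − 1 = 0.5801%
Difference (ex-post − ex-ante) = 4.0528% → 405 basis points.

405 basis points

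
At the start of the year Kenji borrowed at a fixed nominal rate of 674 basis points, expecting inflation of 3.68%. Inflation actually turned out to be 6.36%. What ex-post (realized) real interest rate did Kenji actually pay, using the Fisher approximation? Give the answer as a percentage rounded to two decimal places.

0.38%

Ex-post: 6.74% − 6.36% = 0.380%
So the realized real rate is 0.38%.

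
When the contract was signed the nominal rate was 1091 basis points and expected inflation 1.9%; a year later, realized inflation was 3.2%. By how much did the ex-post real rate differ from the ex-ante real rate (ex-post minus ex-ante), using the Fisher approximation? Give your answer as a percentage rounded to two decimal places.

-1.30%

Ex-ante: 10.91% − 1.9% = 9.010%
Ex-post: 10.91% − 3.2% = 7.710%
Difference (ex-post − ex-ante) = -1.3000% → -1.30%.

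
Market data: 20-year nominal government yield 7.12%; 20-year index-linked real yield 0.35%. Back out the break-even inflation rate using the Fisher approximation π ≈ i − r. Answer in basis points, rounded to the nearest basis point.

π ≈ i − r = 7.12% − 0.35% → 677 basis points.

677 basis points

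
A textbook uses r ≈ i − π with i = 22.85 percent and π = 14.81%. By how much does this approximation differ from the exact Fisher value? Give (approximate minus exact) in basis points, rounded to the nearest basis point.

Approximate: r ≈ 22.850% − 14.810% = 8.0400%
Exact: (1 + 0.2285)/(1 + 0.1481) − 1 = 7.0029%
Error = 8.0400% − 7.0029% = 1.0371% → 104 basis points.

104 basis points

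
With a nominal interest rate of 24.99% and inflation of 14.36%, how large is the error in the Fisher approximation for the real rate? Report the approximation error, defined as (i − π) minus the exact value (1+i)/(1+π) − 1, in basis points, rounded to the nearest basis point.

Approximate: r ≈ 24.990% − 14.360% = 10.6300%
Exact: (1 + 0.2499)/(1 + 0.1436) − 1 = 9.2952%
Error = 10.6300% − 9.2952% = 1.3348% → 133 basis points.

133 basis points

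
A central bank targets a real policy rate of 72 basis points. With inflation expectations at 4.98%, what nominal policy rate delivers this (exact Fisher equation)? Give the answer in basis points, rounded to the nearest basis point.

574 basis points

(1 + i) = (1 + r)(1 + π) = 1.00720 × 1.04980 = 1.05735856
i = 1.05735856 − 1, so the required nominal rate is 574 basis points.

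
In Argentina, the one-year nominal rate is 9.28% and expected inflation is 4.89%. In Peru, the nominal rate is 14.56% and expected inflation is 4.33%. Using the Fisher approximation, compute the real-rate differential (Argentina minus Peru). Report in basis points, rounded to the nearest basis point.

Argentina: 9.28% − 4.89% = 4.390%
Peru: 14.56% − 4.33% = 10.230%
Differential = -5.840% → -584 basis points.

-584 basis points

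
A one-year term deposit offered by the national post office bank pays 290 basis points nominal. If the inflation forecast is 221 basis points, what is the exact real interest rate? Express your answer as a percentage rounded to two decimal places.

By the Fisher relation, 1 + r = (1 + i)/(1 + π).
1 + r = 1.02900 / 1.02210 = 1.006751
r = 1.006751 − 1 = 0.6751%, i.e. 0.68%.

0.68%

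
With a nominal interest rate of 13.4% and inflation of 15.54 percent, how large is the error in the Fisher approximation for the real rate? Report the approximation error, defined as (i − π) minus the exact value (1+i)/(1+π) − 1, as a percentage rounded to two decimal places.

-0.29%

Approximate: r ≈ 13.400% − 15.540% = -2.1400%
Exact: (1 + 0.1340)/(1 + 0.1554) − 1 = -1.8522%
Error = -2.1400% − (-1.8522%) = -0.2878% → -0.29%.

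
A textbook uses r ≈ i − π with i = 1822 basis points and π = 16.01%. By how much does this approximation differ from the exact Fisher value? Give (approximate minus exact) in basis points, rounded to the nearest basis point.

30 basis points

Approximate: r ≈ 18.220% − 16.010% = 2.2100%
Exact: (1 + 0.1822)/(1 + 0.1601) − 1 = 1.90501%
Error = 2.2100% − 1.90501% = 0.30499% → 30 basis points.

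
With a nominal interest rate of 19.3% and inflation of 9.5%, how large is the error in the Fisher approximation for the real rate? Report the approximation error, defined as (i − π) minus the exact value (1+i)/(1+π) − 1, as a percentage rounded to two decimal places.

Approximate: r ≈ 19.300% − 9.500% = 9.8000%
Exact: (1 + 0.1930)/(1 + 0.0950) − 1 = 8.9498%
Error = 9.8000% − 8.9498% = 0.8502% → 0.85%.

0.85%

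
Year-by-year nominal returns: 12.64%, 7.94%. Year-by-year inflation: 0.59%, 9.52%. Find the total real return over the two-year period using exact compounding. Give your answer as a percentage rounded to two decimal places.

10.36%

Nominal growth factor = 1.1264 × 1.0794 = 1.215836
Price-level growth factor = 1.0059 × 1.0952 = 1.101662
Real growth factor = 1.215836 / 1.101662 = 1.103638
Total real return = 1.103638 − 1 → 10.36%.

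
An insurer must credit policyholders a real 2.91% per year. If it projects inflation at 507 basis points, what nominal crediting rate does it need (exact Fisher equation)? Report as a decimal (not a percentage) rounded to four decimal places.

(1 + i) = (1 + r)(1 + π) = 1.02910 × 1.05070 = 1.08127537
i = 1.08127537 − 1, so the required nominal rate is 0.0813.

0.0813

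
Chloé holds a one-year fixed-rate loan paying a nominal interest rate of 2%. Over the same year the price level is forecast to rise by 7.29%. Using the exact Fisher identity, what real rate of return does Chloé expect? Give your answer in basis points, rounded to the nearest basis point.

By the Fisher identity, 1 + r = (1 + i)/(1 + π).
1 + r = 1.02000 / 1.07290 = 0.950694
r = 0.950694 − 1 = -4.9306%, i.e. -493 basis points.

-493 basis points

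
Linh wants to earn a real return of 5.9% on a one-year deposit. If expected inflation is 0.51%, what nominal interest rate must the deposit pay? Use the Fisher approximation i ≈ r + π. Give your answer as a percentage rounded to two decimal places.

6.41%

i ≈ r + π = 5.9% + 0.51% = 6.41%.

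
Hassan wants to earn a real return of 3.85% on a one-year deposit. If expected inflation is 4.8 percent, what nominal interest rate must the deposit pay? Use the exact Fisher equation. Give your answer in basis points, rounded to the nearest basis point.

883 basis points

(1 + i) = (1 + r)(1 + π) = 1.03850 × 1.04800 = 1.088348
i = 1.088348 − 1, so the required nominal rate is 883 basis points.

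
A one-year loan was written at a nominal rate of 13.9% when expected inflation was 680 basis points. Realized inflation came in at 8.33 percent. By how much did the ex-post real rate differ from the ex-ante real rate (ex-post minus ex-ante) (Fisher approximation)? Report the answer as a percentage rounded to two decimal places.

-1.53%

Ex-ante: 13.9% − 6.8% = 7.100%
Ex-post: 13.9% − 8.33% = 5.570%
Difference (ex-post − ex-ante) = -1.5300% → -1.53%.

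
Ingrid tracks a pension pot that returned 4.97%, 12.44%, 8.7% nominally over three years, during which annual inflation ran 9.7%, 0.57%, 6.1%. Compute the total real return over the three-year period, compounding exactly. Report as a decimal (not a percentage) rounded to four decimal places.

Compound the nominal returns: 1.0497 × 1.1244 × 1.0870 = 1.282967.
Compound inflation: 1.0970 × 1.0057 × 1.0610 = 1.170551.
Deflate: 1.282967 / 1.170551 = 1.096037.
Total real return = 1.096037 − 1 → 0.0960.

0.0960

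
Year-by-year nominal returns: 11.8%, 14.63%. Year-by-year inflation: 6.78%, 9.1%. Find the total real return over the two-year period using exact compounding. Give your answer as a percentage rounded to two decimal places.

10.01%

Nominal growth factor = 1.1180 × 1.1463 = 1.281563
Price-level growth factor = 1.0678 × 1.0910 = 1.164970
Real growth factor = 1.281563 / 1.164970 = 1.100083
Total real return = 1.100083 − 1 → 10.01%.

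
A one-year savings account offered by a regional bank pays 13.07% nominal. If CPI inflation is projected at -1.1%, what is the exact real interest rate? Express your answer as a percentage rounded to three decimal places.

14.328%

1 + r = 1.13070 / 0.98900 = 1.143276
r = 1.143276 − 1 = 14.3276%, i.e. 14.328%.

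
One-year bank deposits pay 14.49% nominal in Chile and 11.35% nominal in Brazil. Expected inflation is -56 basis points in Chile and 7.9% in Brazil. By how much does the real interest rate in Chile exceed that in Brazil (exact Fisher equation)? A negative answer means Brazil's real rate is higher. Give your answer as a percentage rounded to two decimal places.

11.94%

Chile: (1 + 0.1449)/(1 − 0.0056) − 1 = 15.1348%
Brazil: (1 + 0.1135)/(1 + 0.0790) − 1 = 3.1974%
Differential = 15.1348% − 3.1974% = 11.9373% → 11.94%.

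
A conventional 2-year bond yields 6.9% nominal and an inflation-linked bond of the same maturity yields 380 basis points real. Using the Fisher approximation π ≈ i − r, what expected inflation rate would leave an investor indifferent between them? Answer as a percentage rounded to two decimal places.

π ≈ i − r = 6.9% − 3.8% → 3.10%.

3.10%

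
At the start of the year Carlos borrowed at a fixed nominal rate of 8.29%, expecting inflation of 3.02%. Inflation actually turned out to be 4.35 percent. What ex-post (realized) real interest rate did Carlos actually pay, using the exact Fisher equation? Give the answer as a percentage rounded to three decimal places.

3.776%

Ex-post: (1 + 0.0829)/(1 + 0.0435) − 1 = 3.7758%
So the realized real rate is 3.776%.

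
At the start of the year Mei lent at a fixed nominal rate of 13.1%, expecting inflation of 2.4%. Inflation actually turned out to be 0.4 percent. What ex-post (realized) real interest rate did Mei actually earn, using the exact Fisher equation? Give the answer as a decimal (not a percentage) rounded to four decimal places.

Ex-post: (1 + 0.1310)/(1 + 0.0040) − 1 = 12.6494%
So the realized real rate is 0.1265.

0.1265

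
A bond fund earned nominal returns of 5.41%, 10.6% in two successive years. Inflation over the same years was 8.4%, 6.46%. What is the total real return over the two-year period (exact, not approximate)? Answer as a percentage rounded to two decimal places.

Compound the nominal returns: 1.0541 × 1.1060 = 1.165835.
Compound inflation: 1.0840 × 1.0646 = 1.154026.
Deflate: 1.165835 / 1.154026 = 1.010232.
Total real return = 1.010232 − 1 → 1.02%.

1.02%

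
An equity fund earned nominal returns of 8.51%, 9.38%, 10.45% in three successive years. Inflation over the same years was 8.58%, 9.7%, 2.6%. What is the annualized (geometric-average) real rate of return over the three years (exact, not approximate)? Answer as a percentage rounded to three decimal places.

Compound the nominal returns: 1.0851 × 1.0938 × 1.1045 = 1.31091159.
Compound inflation: 1.0858 × 1.0970 × 1.0260 = 1.22209179.
Deflate: 1.31091159 / 1.22209179 = 1.07267850.
Annualized real rate = 1.07267850^(1/3) − 1 = 2.3662% → 2.366%.

2.366%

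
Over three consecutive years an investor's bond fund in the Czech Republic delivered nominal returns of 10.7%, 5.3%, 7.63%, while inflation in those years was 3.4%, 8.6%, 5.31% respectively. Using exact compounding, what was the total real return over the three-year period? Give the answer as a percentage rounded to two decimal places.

6.09%

Nominal growth factor = 1.1070 × 1.0530 × 1.0763 = 1.254612
Price-level growth factor = 1.0340 × 1.0860 × 1.0531 = 1.182551
Real growth factor = 1.254612 / 1.182551 = 1.060936
Total real return = 1.060936 − 1 → 6.09%.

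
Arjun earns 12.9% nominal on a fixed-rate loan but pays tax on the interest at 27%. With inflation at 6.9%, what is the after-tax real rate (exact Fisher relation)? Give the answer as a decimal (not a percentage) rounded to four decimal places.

0.0235

After-tax nominal return = 12.9% × (1 − 0.27) = 9.4170%.
1 + r = 1.09417 / 1.06900 = 1.023545
After-tax real rate = 1.023545 − 1 → 0.0235.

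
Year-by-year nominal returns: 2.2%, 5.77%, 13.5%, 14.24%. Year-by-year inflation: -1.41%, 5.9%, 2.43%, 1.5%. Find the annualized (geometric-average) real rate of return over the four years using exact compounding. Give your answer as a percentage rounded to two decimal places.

Compound the nominal returns: 1.0220 × 1.0577 × 1.1350 × 1.1424 = 1.40161087.
Compound inflation: 0.9859 × 1.0590 × 1.0243 × 1.0150 = 1.08548054.
Deflate: 1.40161087 / 1.08548054 = 1.29123537.
Annualized real rate = 1.29123537^(1/4) − 1 = 6.5986% → 6.60%.

6.60%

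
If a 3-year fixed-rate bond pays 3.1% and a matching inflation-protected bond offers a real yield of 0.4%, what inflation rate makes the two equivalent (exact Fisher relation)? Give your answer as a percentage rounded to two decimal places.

(1 + π) = (1 + i)/(1 + r) = 1.03100 / 1.00400 = 1.026892
Break-even inflation = 1.026892 − 1 → 2.69%.

2.69%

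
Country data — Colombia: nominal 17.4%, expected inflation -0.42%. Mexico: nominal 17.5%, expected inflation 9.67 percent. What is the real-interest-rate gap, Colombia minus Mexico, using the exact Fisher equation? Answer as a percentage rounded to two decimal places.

Colombia: (1 + 0.1740)/(1 − 0.0042) − 1 = 17.8952%
Mexico: (1 + 0.1750)/(1 + 0.0967) − 1 = 7.1396%
Differential = 17.8952% − 7.1396% = 10.7556% → 10.76%.

10.76%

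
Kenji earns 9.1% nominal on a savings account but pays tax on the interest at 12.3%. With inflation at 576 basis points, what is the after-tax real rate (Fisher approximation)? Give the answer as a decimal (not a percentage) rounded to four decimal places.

0.0222

After-tax nominal return = 9.1% × (1 − 0.123) = 7.9807%.
r ≈ 7.9807% − 5.76% → 0.0222.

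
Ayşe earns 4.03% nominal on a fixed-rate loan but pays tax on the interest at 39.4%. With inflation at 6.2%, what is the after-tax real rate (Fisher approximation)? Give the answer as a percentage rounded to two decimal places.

After-tax nominal return = 4.03% × (1 − 0.394) = 2.44218%.
r ≈ 2.44218% − 6.2% → -3.76%.

-3.76%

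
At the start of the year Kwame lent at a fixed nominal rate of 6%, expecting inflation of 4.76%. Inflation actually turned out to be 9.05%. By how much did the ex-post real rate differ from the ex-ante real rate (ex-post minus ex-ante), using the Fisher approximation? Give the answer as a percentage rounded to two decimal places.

Ex-ante: 6% − 4.76% = 1.240%
Ex-post: 6% − 9.05% = -3.050%
Difference (ex-post − ex-ante) = -4.2900% → -4.29%.

-4.29%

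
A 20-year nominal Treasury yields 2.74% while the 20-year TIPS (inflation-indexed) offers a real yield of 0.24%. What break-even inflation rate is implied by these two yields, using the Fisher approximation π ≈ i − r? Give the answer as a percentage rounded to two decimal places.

2.50%

π ≈ i − r = 2.74% − 0.24% → 2.50%.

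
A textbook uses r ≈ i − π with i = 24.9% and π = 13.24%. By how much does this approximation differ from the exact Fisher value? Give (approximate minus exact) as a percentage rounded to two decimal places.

1.36%

Approximate: r ≈ 24.900% − 13.240% = 11.6600%
Exact: (1 + 0.2490)/(1 + 0.1324) − 1 = 10.2967%
Error = 11.6600% − 10.2967% = 1.3633% → 1.36%.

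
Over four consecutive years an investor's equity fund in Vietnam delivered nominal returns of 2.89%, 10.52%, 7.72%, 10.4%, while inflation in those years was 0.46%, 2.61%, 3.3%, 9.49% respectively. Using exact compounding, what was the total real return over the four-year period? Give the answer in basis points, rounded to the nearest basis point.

1599 basis points

Nominal growth factor = 1.0289 × 1.1052 × 1.0772 × 1.1040 = 1.352320
Price-level growth factor = 1.0046 × 1.0261 × 1.0330 × 1.0949 = 1.165890
Real growth factor = 1.352320 / 1.165890 = 1.159903
Total real return = 1.159903 − 1 → 1599 basis points.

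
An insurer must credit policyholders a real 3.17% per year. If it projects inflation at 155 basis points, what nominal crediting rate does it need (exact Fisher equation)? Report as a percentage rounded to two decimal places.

4.77%

(1 + i) = (1 + r)(1 + π) = 1.03170 × 1.01550 = 1.04769135
i = 1.04769135 − 1, so the required nominal rate is 4.77%.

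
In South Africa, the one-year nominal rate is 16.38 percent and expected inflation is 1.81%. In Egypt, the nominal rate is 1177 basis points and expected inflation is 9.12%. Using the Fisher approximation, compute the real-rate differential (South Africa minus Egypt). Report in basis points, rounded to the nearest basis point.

1192 basis points

South Africa: 16.38% − 1.81% = 14.570%
Egypt: 11.77% − 9.12% = 2.650%
Differential = 11.920% → 1192 basis points.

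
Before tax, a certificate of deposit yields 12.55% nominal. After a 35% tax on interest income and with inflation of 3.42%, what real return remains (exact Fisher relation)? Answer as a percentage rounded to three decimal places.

4.581%

After-tax nominal return = 12.55% × (1 − 0.35) = 8.1575%.
1 + r = 1.081575 / 1.03420 = 1.045808
After-tax real rate = 1.045808 − 1 → 4.581%.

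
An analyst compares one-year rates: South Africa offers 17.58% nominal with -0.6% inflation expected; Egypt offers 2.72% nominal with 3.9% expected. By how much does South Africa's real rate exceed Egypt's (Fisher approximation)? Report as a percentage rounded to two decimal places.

19.36%

South Africa: 17.58% − (-0.6%) = 18.180%
Egypt: 2.72% − 3.9% = -1.180%
Differential = 19.360% → 19.36%.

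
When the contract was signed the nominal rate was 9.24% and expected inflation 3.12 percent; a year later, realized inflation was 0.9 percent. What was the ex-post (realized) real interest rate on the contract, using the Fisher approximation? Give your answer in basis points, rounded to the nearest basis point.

834 basis points

Ex-post: 9.24% − 0.9% = 8.340%
So the realized real rate is 834 basis points.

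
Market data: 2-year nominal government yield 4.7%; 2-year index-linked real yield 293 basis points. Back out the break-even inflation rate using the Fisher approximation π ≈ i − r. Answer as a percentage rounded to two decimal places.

1.77%

π ≈ i − r = 4.7% − 2.93% → 1.77%.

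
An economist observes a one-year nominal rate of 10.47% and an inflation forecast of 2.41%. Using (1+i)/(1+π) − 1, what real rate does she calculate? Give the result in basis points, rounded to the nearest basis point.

787 basis points

1 + r = 1.10470 / 1.02410 = 1.078703
r = 1.078703 − 1 = 7.8703%, i.e. 787 basis points.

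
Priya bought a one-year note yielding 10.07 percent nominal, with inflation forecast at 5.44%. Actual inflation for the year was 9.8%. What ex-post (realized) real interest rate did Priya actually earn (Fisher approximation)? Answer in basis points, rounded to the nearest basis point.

Ex-post: 10.07% − 9.8% = 0.270%
So the realized real rate is 27 basis points.

27 basis points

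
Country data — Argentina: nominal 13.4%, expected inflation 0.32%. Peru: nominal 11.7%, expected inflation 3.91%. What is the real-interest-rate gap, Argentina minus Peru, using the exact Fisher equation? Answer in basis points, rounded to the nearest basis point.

Argentina: (1 + 0.1340)/(1 + 0.0032) − 1 = 13.0383%
Peru: (1 + 0.1170)/(1 + 0.0391) − 1 = 7.4969%
Differential = 13.0383% − 7.4969% = 5.5414% → 554 basis points.

554 basis points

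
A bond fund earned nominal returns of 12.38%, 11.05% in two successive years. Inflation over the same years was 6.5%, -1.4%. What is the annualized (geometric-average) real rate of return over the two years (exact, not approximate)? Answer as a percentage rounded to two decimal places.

Nominal growth factor = 1.1238 × 1.1105 = 1.24797990
Price-level growth factor = 1.0650 × 0.9860 = 1.05009000
Real growth factor = 1.24797990 / 1.05009000 = 1.18845042
Annualized real rate = 1.18845042^(1/2) − 1 = 9.0161% → 9.02%.

9.02%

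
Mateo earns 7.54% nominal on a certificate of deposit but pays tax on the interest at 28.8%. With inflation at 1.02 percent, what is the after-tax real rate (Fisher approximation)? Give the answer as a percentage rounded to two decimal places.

4.35%

After-tax nominal return = 7.54% × (1 − 0.288) = 5.36848%.
r ≈ 5.36848% − 1.02% → 4.35%.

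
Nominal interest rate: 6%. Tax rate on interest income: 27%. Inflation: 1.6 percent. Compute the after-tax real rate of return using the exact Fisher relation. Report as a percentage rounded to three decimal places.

2.736%

After-tax nominal return = 6% × (1 − 0.27) = 4.3800%.
1 + r = 1.04380 / 1.01600 = 1.027362
After-tax real rate = 1.027362 − 1 → 2.736%.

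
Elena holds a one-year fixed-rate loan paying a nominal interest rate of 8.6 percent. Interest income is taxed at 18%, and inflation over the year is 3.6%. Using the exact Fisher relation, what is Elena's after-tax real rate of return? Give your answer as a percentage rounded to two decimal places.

3.33%

After-tax nominal return = 8.6% × (1 − 0.18) = 7.0520%.
1 + r = 1.07052 / 1.03600 = 1.033320
After-tax real rate = 1.033320 − 1 → 3.33%.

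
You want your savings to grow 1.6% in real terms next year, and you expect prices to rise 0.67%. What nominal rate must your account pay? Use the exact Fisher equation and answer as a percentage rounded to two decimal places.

2.28%

(1 + i) = (1 + r)(1 + π) = 1.01600 × 1.00670 = 1.0228072
i = 1.0228072 − 1, so the required nominal rate is 2.28%.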